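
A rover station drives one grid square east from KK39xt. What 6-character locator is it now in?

Longitude subsquare x = 23; +1 → 24, wraps to 0 = a, carry into square.
Longitude square 3; +1 → 4.
The latitude characters are unchanged.

KK49at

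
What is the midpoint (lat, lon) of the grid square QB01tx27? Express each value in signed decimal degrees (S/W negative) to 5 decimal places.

-78.01042, 141.60417

Field Q=16, B=1: +16·20° lon, +1·10° lat → SW at lon 140°, lat -80°.
Square 0, 1: +0·2° lon, +1·1° lat → SW at lon 140°, lat -79°.
Subsquare t=19, x=23: +19·0.0833333° lon, +23·0.0416667° lat → SW at lon 141.583°, lat -78.0417°.
Extended square 2, 7: +2·0.00833333° lon, +7·0.00416667° lat → SW at lon 141.6°, lat -78.0125°.
Cell spans 0.00833333° lon × 0.00416667° lat. Centre is SW corner plus half of each.
latitude -78.01042, longitude 141.60417.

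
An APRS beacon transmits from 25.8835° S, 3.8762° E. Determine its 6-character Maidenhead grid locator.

JG14wc

Add 180° to longitude and 90° to latitude: 183.8762, 64.1165.
Field: 183.8762/20 → 9 → J, 64.1165/10 → 6 → G; chars JG.
Square: 3.8762/2 → 1, 4.1165/1 → 4; chars 14.
Subsquare: 1.8762/0.0833333 → 22 → w, 0.1165/0.0416667 → 2 → c; chars wc.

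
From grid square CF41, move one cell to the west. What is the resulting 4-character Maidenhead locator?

Longitude square 4; −1 → 3.
The latitude characters are unchanged.

CF31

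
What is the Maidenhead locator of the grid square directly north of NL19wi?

NL19wj

Latitude subsquare i = 8; +1 → 9 = j.
The longitude characters are unchanged.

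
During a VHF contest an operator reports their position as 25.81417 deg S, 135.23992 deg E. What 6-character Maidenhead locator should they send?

PG74oe

Shift to the Maidenhead origin (180°W, 90°S): lon 315.2399, lat 64.1858.
Field: lon ⌊315.2399/20⌋ = 15 → P; lat ⌊64.1858/10⌋ = 6 → G.
Square: lon ⌊15.2399/2⌋ = 7; lat ⌊4.1858/1⌋ = 4.
Subsquare: lon ⌊1.2399/0.0833333⌋ = 14 → o; lat ⌊0.1858/0.0416667⌋ = 4 → e.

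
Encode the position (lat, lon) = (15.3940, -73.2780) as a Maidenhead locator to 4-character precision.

FK35

Add 180° to longitude and 90° to latitude: 106.72, 105.39.
Field: lon ⌊106.72/20⌋ = 5 → F; lat ⌊105.39/10⌋ = 10 → K.
Square: lon ⌊6.72/2⌋ = 3; lat ⌊5.39/1⌋ = 5.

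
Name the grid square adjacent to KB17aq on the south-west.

KB07xp

Longitude subsquare a = 0; −1 → -1, wraps to 23 = x, carry into square.
Longitude square 1; −1 → 0.
Latitude subsquare q = 16; −1 → 15 = p.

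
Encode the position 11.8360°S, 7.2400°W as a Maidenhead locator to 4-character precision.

Offset from 180°W / 90°S: lon 172.76°, lat 78.16°.
Field: lon ⌊172.76/20⌋ = 8 → I; lat ⌊78.16/10⌋ = 7 → H.
Square: lon ⌊12.76/2⌋ = 6; lat ⌊8.16/1⌋ = 8.

IH68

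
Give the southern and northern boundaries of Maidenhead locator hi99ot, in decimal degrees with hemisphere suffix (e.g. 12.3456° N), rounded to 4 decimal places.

0.2083° S, 0.1667° S

Field H=7, I=8: +7·20° lon, +8·10° lat → SW at lon -40°, lat -10°.
Square 9, 9: +9·2° lon, +9·1° lat → SW at lon -22°, lat -1°.
Subsquare o=14, t=19: +14·0.0833333° lon, +19·0.0416667° lat → SW at lon -20.8333°, lat -0.208333°.
Cell spans 0.0833333° lon × 0.0416667° lat.
south 0.2083° S, north 0.1667° S.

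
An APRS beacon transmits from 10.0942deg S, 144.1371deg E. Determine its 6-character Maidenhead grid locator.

QH29bv

Offset from 180°W / 90°S: lon 324.1371°, lat 79.9058°.
Field: lon ⌊324.1371/20⌋ = 16 → Q; lat ⌊79.9058/10⌋ = 7 → H.
Square: lon ⌊4.1371/2⌋ = 2; lat ⌊9.9058/1⌋ = 9.
Subsquare: lon ⌊0.1371/0.0833333⌋ = 1 → b; lat ⌊0.9058/0.0416667⌋ = 21 → v.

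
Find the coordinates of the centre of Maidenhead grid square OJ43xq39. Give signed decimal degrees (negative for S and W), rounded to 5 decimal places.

Field O=14, J=9: +14·20° lon, +9·10° lat → SW at lon 100°, lat 0°.
Square 4, 3: +4·2° lon, +3·1° lat → SW at lon 108°, lat 3°.
Subsquare x=23, q=16: +23·0.0833333° lon, +16·0.0416667° lat → SW at lon 109.917°, lat 3.66667°.
Extended square 3, 9: +3·0.00833333° lon, +9·0.00416667° lat → SW at lon 109.942°, lat 3.70417°.
Cell spans 0.00833333° lon × 0.00416667° lat. Centre is SW corner plus half of each.
latitude 3.70625, longitude 109.94583.

3.70625, 109.94583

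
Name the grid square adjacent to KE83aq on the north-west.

KE73xr

Longitude subsquare a = 0; −1 → -1, wraps to 23 = x, carry into square.
Longitude square 8; −1 → 7.
Latitude subsquare q = 16; +1 → 17 = r.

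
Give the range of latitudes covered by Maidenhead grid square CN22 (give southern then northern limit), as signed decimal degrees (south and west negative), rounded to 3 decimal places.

Field C=2, N=13: +2·20° lon, +13·10° lat → SW at lon -140°, lat 40°.
Square 2, 2: +2·2° lon, +2·1° lat → SW at lon -136°, lat 42°.
Cell spans 2° lon × 1° lat.
south 42.000, north 43.000.

42.000, 43.000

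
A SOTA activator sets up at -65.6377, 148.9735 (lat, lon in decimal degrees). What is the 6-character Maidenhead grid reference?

QC44li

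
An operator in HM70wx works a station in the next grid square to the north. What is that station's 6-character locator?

HM71wa

Latitude subsquare x = 23; +1 → 24, wraps to 0 = a, carry into square.
Latitude square 0; +1 → 1.
The longitude characters are unchanged.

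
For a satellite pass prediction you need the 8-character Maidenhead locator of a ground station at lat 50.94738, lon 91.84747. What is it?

Offset from 180°W / 90°S: lon 271.84747°, lat 140.94738°.
Field: 271.84747/20 → 13 → N, 140.94738/10 → 14 → O; chars NO.
Square: 11.84747/2 → 5, 0.94738/1 → 0; chars 50.
Subsquare: 1.84747/0.0833333 → 22 → w, 0.94738/0.0416667 → 22 → w; chars ww.
Extended square: 0.01414/0.00833333 → 1, 0.03071/0.00416667 → 7; chars 17.

NO50ww17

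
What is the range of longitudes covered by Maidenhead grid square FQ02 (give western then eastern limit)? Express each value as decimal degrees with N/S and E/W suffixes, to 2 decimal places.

80.00° W, 78.00° W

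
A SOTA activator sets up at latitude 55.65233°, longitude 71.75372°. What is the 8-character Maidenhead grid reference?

MO55vp06

Shift to the Maidenhead origin (180°W, 90°S): lon 251.75372, lat 145.65233.
Field (20°×10°, letters A–R): 251.75372/20 → 12 → M, 145.65233/10 → 14 → O; chars MO.
Square (2°×1°, digits 0–9): 11.75372/2 → 5, 5.65233/1 → 5; chars 55.
Subsquare (5′×2.5′, letters a–x): 1.75372/0.0833333 → 21 → v, 0.65233/0.0416667 → 15 → p; chars vp.
Extended square (30″×15″, digits 0–9): 0.00372/0.00833333 → 0, 0.02733/0.00416667 → 6; chars 06.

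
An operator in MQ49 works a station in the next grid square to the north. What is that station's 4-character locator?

MR40

Latitude square 9; +1 → 10, wraps to 0, carry into field.
Latitude field Q = 16; +1 → 17 = R.
The longitude characters are unchanged.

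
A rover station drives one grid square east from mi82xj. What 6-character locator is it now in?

Longitude subsquare x = 23; +1 → 24, wraps to 0 = a, carry into square.
Longitude square 8; +1 → 9.
The latitude characters are unchanged.

MI92aj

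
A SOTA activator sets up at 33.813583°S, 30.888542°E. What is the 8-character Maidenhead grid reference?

KF56ke64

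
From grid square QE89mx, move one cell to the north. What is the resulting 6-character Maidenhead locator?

Latitude subsquare x = 23; +1 → 24, wraps to 0 = a, carry into square.
Latitude square 9; +1 → 10, wraps to 0, carry into field.
Latitude field E = 4; +1 → 5 = F.
The longitude characters are unchanged.

QF80ma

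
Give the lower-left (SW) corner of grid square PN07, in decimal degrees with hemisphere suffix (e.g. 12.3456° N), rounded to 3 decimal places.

Field P=15, N=13: +15·20° lon, +13·10° lat → SW at lon 120°, lat 40°.
Square 0, 7: +0·2° lon, +7·1° lat → SW at lon 120°, lat 47°.
latitude 47.000° N, longitude 120.000° E.

47.000° N, 120.000° E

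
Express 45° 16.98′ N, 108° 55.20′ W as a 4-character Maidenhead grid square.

DN55

Offset from 180°W / 90°S: lon 71.08°, lat 135.28°.
Field: 71.08/20 → 3 → D, 135.28/10 → 13 → N; chars DN.
Square: 11.08/2 → 5, 5.28/1 → 5; chars 55.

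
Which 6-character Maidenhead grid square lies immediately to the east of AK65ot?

Longitude subsquare o = 14; +1 → 15 = p.
The latitude characters are unchanged.

AK65pt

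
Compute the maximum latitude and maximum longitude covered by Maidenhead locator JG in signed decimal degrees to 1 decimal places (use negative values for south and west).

-20.0, 20.0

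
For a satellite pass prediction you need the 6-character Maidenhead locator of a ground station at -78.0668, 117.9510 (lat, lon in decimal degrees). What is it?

OB81xw

Shift to the Maidenhead origin (180°W, 90°S): lon 297.9510, lat 11.9332.
Field (20°×10°, letters A–R): 297.9510/20 → 14 → O, 11.9332/10 → 1 → B; chars OB.
Square (2°×1°, digits 0–9): 17.9510/2 → 8, 1.9332/1 → 1; chars 81.
Subsquare (5′×2.5′, letters a–x): 1.9510/0.0833333 → 23 → x, 0.9332/0.0416667 → 22 → w; chars xw.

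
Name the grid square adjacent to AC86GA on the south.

Latitude subsquare a = 0; −1 → -1, wraps to 23 = x, carry into square.
Latitude square 6; −1 → 5.
The longitude characters are unchanged.

AC85gx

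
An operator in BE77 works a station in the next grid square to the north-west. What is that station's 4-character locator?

BE68

Longitude square 7; −1 → 6.
Latitude square 7; +1 → 8.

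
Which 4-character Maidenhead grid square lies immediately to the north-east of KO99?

Longitude square 9; +1 → 10, wraps to 0, carry into field.
Longitude field K = 10; +1 → 11 = L.
Latitude square 9; +1 → 10, wraps to 0, carry into field.
Latitude field O = 14; +1 → 15 = P.

LP00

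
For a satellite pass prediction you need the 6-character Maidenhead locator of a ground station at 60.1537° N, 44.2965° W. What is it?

GP70ud

Shift to the Maidenhead origin (180°W, 90°S): lon 135.7035, lat 150.1537.
Field: lon ⌊135.7035/20⌋ = 6 → G; lat ⌊150.1537/10⌋ = 15 → P.
Square: lon ⌊15.7035/2⌋ = 7; lat ⌊0.1537/1⌋ = 0.
Subsquare: lon ⌊1.7035/0.0833333⌋ = 20 → u; lat ⌊0.1537/0.0416667⌋ = 3 → d.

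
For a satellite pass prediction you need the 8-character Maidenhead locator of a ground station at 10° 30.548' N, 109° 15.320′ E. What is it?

OK40pm02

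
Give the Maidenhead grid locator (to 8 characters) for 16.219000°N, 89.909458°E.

NK46wf92

Add 180° to longitude and 90° to latitude: 269.90946, 106.21900.
Field: 269.90946/20 → 13 → N, 106.21900/10 → 10 → K; chars NK.
Square: 9.90946/2 → 4, 6.21900/1 → 6; chars 46.
Subsquare: 1.90946/0.0833333 → 22 → w, 0.21900/0.0416667 → 5 → f; chars wf.
Extended square: 0.07612/0.00833333 → 9, 0.01067/0.00416667 → 2; chars 92.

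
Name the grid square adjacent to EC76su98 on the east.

Longitude extended square 9; +1 → 10, wraps to 0, carry into subsquare.
Longitude subsquare s = 18; +1 → 19 = t.
The latitude characters are unchanged.

EC76tu08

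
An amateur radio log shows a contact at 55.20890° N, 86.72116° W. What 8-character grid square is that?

EO65pf30

Add 180° to longitude and 90° to latitude: 93.27884, 145.20890.
Field: lon ⌊93.27884/20⌋ = 4 → E; lat ⌊145.20890/10⌋ = 14 → O.
Square: lon ⌊13.27884/2⌋ = 6; lat ⌊5.20890/1⌋ = 5.
Subsquare: lon ⌊1.27884/0.0833333⌋ = 15 → p; lat ⌊0.20890/0.0416667⌋ = 5 → f.
Extended square: lon ⌊0.02884/0.00833333⌋ = 3; lat ⌊0.00057/0.00416667⌋ = 0.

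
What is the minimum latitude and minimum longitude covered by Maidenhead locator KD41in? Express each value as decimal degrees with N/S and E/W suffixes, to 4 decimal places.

Field K=10, D=3: +10·20° lon, +3·10° lat → SW at lon 20°, lat -60°.
Square 4, 1: +4·2° lon, +1·1° lat → SW at lon 28°, lat -59°.
Subsquare i=8, n=13: +8·0.0833333° lon, +13·0.0416667° lat → SW at lon 28.6667°, lat -58.4583°.
latitude 58.4583° S, longitude 28.6667° E.

58.4583° S, 28.6667° E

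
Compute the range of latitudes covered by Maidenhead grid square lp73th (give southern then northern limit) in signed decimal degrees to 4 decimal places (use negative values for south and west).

63.2917, 63.3333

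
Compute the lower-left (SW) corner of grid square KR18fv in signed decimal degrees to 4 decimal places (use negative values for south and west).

Field K=10, R=17: +10·20° lon, +17·10° lat → SW at lon 20°, lat 80°.
Square 1, 8: +1·2° lon, +8·1° lat → SW at lon 22°, lat 88°.
Subsquare f=5, v=21: +5·0.0833333° lon, +21·0.0416667° lat → SW at lon 22.4167°, lat 88.875°.
latitude 88.8750, longitude 22.4167.

88.8750, 22.4167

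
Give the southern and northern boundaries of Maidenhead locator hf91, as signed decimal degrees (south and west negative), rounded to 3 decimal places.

-39.000, -38.000

Field H=7, F=5: +7·20° lon, +5·10° lat → SW at lon -40°, lat -40°.
Square 9, 1: +9·2° lon, +1·1° lat → SW at lon -22°, lat -39°.
Cell spans 2° lon × 1° lat.
south -39.000, north -38.000.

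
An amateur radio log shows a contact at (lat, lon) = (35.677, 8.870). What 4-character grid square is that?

JM45

Add 180° to longitude and 90° to latitude: 188.87, 125.68.
Field (20°×10°, letters A–R): 188.87/20 → 9 → J, 125.68/10 → 12 → M; chars JM.
Square (2°×1°, digits 0–9): 8.87/2 → 4, 5.68/1 → 5; chars 45.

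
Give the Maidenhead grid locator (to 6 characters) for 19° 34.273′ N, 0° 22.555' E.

Offset from 180°W / 90°S: lon 180.3759°, lat 109.5712°.
Field (20°×10°, letters A–R): 180.3759/20 → 9 → J, 109.5712/10 → 10 → K; chars JK.
Square (2°×1°, digits 0–9): 0.3759/2 → 0, 9.5712/1 → 9; chars 09.
Subsquare (5′×2.5′, letters a–x): 0.3759/0.0833333 → 4 → e, 0.5712/0.0416667 → 13 → n; chars en.

JK09en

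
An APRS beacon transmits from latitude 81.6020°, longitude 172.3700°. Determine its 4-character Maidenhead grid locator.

Shift to the Maidenhead origin (180°W, 90°S): lon 352.37, lat 171.60.
Field: lon ⌊352.37/20⌋ = 17 → R; lat ⌊171.60/10⌋ = 17 → R.
Square: lon ⌊12.37/2⌋ = 6; lat ⌊1.60/1⌋ = 1.

RR61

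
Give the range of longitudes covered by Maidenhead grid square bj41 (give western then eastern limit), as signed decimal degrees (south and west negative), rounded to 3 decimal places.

-152.000, -150.000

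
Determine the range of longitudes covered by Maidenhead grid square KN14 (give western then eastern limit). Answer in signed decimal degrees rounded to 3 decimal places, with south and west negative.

22.000, 24.000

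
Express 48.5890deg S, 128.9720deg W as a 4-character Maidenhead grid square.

Offset from 180°W / 90°S: lon 51.03°, lat 41.41°.
Field: 51.03/20 → 2 → C, 41.41/10 → 4 → E; chars CE.
Square: 11.03/2 → 5, 1.41/1 → 1; chars 51.

CE51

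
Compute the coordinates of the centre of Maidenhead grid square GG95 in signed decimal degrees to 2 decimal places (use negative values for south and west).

Field G=6, G=6: +6·20° lon, +6·10° lat → SW at lon -60°, lat -30°.
Square 9, 5: +9·2° lon, +5·1° lat → SW at lon -42°, lat -25°.
Cell spans 2° lon × 1° lat. Centre is SW corner plus half of each.
latitude -24.50, longitude -41.00.

-24.50, -41.00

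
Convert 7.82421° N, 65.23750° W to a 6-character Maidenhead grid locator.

FJ77jt

Add 180° to longitude and 90° to latitude: 114.7625, 97.8242.
Field: 114.7625/20 → 5 → F, 97.8242/10 → 9 → J; chars FJ.
Square: 14.7625/2 → 7, 7.8242/1 → 7; chars 77.
Subsquare: 0.7625/0.0833333 → 9 → j, 0.8242/0.0416667 → 19 → t; chars jt.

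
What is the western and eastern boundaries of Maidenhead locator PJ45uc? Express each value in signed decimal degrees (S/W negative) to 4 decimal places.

129.6667, 129.7500

Field P=15, J=9: +15·20° lon, +9·10° lat → SW at lon 120°, lat 0°.
Square 4, 5: +4·2° lon, +5·1° lat → SW at lon 128°, lat 5°.
Subsquare u=20, c=2: +20·0.0833333° lon, +2·0.0416667° lat → SW at lon 129.667°, lat 5.08333°.
Cell spans 0.0833333° lon × 0.0416667° lat.
west 129.6667, east 129.7500.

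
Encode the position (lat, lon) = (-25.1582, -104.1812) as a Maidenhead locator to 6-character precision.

DG74vu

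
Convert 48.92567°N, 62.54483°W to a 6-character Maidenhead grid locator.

FN88rw

Add 180° to longitude and 90° to latitude: 117.4552, 138.9257.
Field (20°×10°, letters A–R): lon ⌊117.4552/20⌋ = 5 → F; lat ⌊138.9257/10⌋ = 13 → N.
Square (2°×1°, digits 0–9): lon ⌊17.4552/2⌋ = 8; lat ⌊8.9257/1⌋ = 8.
Subsquare (5′×2.5′, letters a–x): lon ⌊1.4552/0.0833333⌋ = 17 → r; lat ⌊0.9257/0.0416667⌋ = 22 → w.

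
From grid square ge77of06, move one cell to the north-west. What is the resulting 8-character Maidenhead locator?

Longitude extended square 0; −1 → -1, wraps to 9, carry into subsquare.
Longitude subsquare o = 14; −1 → 13 = n.
Latitude extended square 6; +1 → 7.

GE77nf97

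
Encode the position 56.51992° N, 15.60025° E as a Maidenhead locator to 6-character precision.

Offset from 180°W / 90°S: lon 195.6002°, lat 146.5199°.
Field: lon ⌊195.6002/20⌋ = 9 → J; lat ⌊146.5199/10⌋ = 14 → O.
Square: lon ⌊15.6002/2⌋ = 7; lat ⌊6.5199/1⌋ = 6.
Subsquare: lon ⌊1.6002/0.0833333⌋ = 19 → t; lat ⌊0.5199/0.0416667⌋ = 12 → m.

JO76tm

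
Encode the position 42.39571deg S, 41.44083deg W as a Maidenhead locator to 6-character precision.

Shift to the Maidenhead origin (180°W, 90°S): lon 138.5592, lat 47.6043.
Field: 138.5592/20 → 6 → G, 47.6043/10 → 4 → E; chars GE.
Square: 18.5592/2 → 9, 7.6043/1 → 7; chars 97.
Subsquare: 0.5592/0.0833333 → 6 → g, 0.6043/0.0416667 → 14 → o; chars go.

GE97go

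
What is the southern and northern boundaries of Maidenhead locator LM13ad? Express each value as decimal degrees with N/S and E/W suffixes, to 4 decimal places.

33.1250° N, 33.1667° N

Field L=11, M=12: +11·20° lon, +12·10° lat → SW at lon 40°, lat 30°.
Square 1, 3: +1·2° lon, +3·1° lat → SW at lon 42°, lat 33°.
Subsquare a=0, d=3: +0·0.0833333° lon, +3·0.0416667° lat → SW at lon 42°, lat 33.125°.
Cell spans 0.0833333° lon × 0.0416667° lat.
south 33.1250° N, north 33.1667° N.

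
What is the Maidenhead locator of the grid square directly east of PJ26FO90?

Longitude extended square 9; +1 → 10, wraps to 0, carry into subsquare.
Longitude subsquare f = 5; +1 → 6 = g.
The latitude characters are unchanged.

PJ26go00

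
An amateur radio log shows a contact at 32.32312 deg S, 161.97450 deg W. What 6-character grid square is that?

AF97aq

Add 180° to longitude and 90° to latitude: 18.0255, 57.6769.
Field: 18.0255/20 → 0 → A, 57.6769/10 → 5 → F; chars AF.
Square: 18.0255/2 → 9, 7.6769/1 → 7; chars 97.
Subsquare: 0.0255/0.0833333 → 0 → a, 0.6769/0.0416667 → 16 → q; chars aq.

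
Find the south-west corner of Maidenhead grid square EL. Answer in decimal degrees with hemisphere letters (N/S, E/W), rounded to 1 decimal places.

20.0° N, 100.0° W

Field E=4, L=11: +4·20° lon, +11·10° lat → SW at lon -100°, lat 20°.
latitude 20.0° N, longitude 100.0° W.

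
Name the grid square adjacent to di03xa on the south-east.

DI12ax

Longitude subsquare x = 23; +1 → 24, wraps to 0 = a, carry into square.
Longitude square 0; +1 → 1.
Latitude subsquare a = 0; −1 → -1, wraps to 23 = x, carry into square.
Latitude square 3; −1 → 2.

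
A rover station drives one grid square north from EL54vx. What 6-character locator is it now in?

EL55va

Latitude subsquare x = 23; +1 → 24, wraps to 0 = a, carry into square.
Latitude square 4; +1 → 5.
The longitude characters are unchanged.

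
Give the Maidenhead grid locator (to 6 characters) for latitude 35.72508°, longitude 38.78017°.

KM95jr

Add 180° to longitude and 90° to latitude: 218.7802, 125.7251.
Field: 218.7802/20 → 10 → K, 125.7251/10 → 12 → M; chars KM.
Square: 18.7802/2 → 9, 5.7251/1 → 5; chars 95.
Subsquare: 0.7802/0.0833333 → 9 → j, 0.7251/0.0416667 → 17 → r; chars jr.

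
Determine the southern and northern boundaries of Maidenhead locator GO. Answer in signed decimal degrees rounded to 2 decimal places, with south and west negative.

50.00, 60.00

Field G=6, O=14: +6·20° lon, +14·10° lat → SW at lon -60°, lat 50°.
Cell spans 20° lon × 10° lat.
south 50.00, north 60.00.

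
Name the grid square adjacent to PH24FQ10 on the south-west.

PH24fp09

Longitude extended square 1; −1 → 0.
Latitude extended square 0; −1 → -1, wraps to 9, carry into subsquare.
Latitude subsquare q = 16; −1 → 15 = p.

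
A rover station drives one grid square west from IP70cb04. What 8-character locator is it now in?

IP70bb94

Longitude extended square 0; −1 → -1, wraps to 9, carry into subsquare.
Longitude subsquare c = 2; −1 → 1 = b.
The latitude characters are unchanged.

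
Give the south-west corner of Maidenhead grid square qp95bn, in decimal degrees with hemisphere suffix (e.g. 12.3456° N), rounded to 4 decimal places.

Field Q=16, P=15: +16·20° lon, +15·10° lat → SW at lon 140°, lat 60°.
Square 9, 5: +9·2° lon, +5·1° lat → SW at lon 158°, lat 65°.
Subsquare b=1, n=13: +1·0.0833333° lon, +13·0.0416667° lat → SW at lon 158.083°, lat 65.5417°.
latitude 65.5417° N, longitude 158.0833° E.

65.5417° N, 158.0833° E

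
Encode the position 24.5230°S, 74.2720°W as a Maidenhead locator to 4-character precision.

Offset from 180°W / 90°S: lon 105.73°, lat 65.48°.
Field: 105.73/20 → 5 → F, 65.48/10 → 6 → G; chars FG.
Square: 5.73/2 → 2, 5.48/1 → 5; chars 25.

FG25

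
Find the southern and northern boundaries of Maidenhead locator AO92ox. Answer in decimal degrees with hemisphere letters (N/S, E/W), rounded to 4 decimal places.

52.9583° N, 53.0000° N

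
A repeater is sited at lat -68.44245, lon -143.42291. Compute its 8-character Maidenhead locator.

BC81gn93

Add 180° to longitude and 90° to latitude: 36.57709, 21.55755.
Field: lon ⌊36.57709/20⌋ = 1 → B; lat ⌊21.55755/10⌋ = 2 → C.
Square: lon ⌊16.57709/2⌋ = 8; lat ⌊1.55755/1⌋ = 1.
Subsquare: lon ⌊0.57709/0.0833333⌋ = 6 → g; lat ⌊0.55755/0.0416667⌋ = 13 → n.
Extended square: lon ⌊0.07709/0.00833333⌋ = 9; lat ⌊0.01588/0.00416667⌋ = 3.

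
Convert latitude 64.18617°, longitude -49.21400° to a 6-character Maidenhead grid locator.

Offset from 180°W / 90°S: lon 130.7860°, lat 154.1862°.
Field (20°×10°, letters A–R): lon ⌊130.7860/20⌋ = 6 → G; lat ⌊154.1862/10⌋ = 15 → P.
Square (2°×1°, digits 0–9): lon ⌊10.7860/2⌋ = 5; lat ⌊4.1862/1⌋ = 4.
Subsquare (5′×2.5′, letters a–x): lon ⌊0.7860/0.0833333⌋ = 9 → j; lat ⌊0.1862/0.0416667⌋ = 4 → e.

GP54je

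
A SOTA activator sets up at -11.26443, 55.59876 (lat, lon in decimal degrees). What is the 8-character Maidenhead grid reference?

LH78tr16

Add 180° to longitude and 90° to latitude: 235.59876, 78.73557.
Field: lon ⌊235.59876/20⌋ = 11 → L; lat ⌊78.73557/10⌋ = 7 → H.
Square: lon ⌊15.59876/2⌋ = 7; lat ⌊8.73557/1⌋ = 8.
Subsquare: lon ⌊1.59876/0.0833333⌋ = 19 → t; lat ⌊0.73557/0.0416667⌋ = 17 → r.
Extended square: lon ⌊0.01543/0.00833333⌋ = 1; lat ⌊0.02724/0.00416667⌋ = 6.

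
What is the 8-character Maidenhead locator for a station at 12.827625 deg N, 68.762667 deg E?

Shift to the Maidenhead origin (180°W, 90°S): lon 248.76267, lat 102.82762.
Field (20°×10°, letters A–R): lon ⌊248.76267/20⌋ = 12 → M; lat ⌊102.82762/10⌋ = 10 → K.
Square (2°×1°, digits 0–9): lon ⌊8.76267/2⌋ = 4; lat ⌊2.82762/1⌋ = 2.
Subsquare (5′×2.5′, letters a–x): lon ⌊0.76267/0.0833333⌋ = 9 → j; lat ⌊0.82762/0.0416667⌋ = 19 → t.
Extended square (30″×15″, digits 0–9): lon ⌊0.01267/0.00833333⌋ = 1; lat ⌊0.03596/0.00416667⌋ = 8.

MK42jt18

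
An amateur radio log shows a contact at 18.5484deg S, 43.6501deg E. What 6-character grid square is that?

LH11tk

Shift to the Maidenhead origin (180°W, 90°S): lon 223.6501, lat 71.4516.
Field (20°×10°, letters A–R): 223.6501/20 → 11 → L, 71.4516/10 → 7 → H; chars LH.
Square (2°×1°, digits 0–9): 3.6501/2 → 1, 1.4516/1 → 1; chars 11.
Subsquare (5′×2.5′, letters a–x): 1.6501/0.0833333 → 19 → t, 0.4516/0.0416667 → 10 → k; chars tk.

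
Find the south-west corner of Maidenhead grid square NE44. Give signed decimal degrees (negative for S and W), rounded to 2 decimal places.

Field N=13, E=4: +13·20° lon, +4·10° lat → SW at lon 80°, lat -50°.
Square 4, 4: +4·2° lon, +4·1° lat → SW at lon 88°, lat -46°.
latitude -46.00, longitude 88.00.

-46.00, 88.00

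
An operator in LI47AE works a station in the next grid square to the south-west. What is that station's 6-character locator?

Longitude subsquare a = 0; −1 → -1, wraps to 23 = x, carry into square.
Longitude square 4; −1 → 3.
Latitude subsquare e = 4; −1 → 3 = d.

LI37xd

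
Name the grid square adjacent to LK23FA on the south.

Latitude subsquare a = 0; −1 → -1, wraps to 23 = x, carry into square.
Latitude square 3; −1 → 2.
The longitude characters are unchanged.

LK22fx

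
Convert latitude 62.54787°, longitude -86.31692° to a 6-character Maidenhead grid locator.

EP62un

Offset from 180°W / 90°S: lon 93.6831°, lat 152.5479°.
Field (20°×10°, letters A–R): lon ⌊93.6831/20⌋ = 4 → E; lat ⌊152.5479/10⌋ = 15 → P.
Square (2°×1°, digits 0–9): lon ⌊13.6831/2⌋ = 6; lat ⌊2.5479/1⌋ = 2.
Subsquare (5′×2.5′, letters a–x): lon ⌊1.6831/0.0833333⌋ = 20 → u; lat ⌊0.5479/0.0416667⌋ = 13 → n.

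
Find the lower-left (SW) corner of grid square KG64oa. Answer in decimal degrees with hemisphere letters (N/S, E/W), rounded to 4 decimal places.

Field K=10, G=6: +10·20° lon, +6·10° lat → SW at lon 20°, lat -30°.
Square 6, 4: +6·2° lon, +4·1° lat → SW at lon 32°, lat -26°.
Subsquare o=14, a=0: +14·0.0833333° lon, +0·0.0416667° lat → SW at lon 33.1667°, lat -26°.
latitude 26.0000° S, longitude 33.1667° E.

26.0000° S, 33.1667° E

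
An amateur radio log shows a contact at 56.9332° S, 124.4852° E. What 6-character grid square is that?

PD23fb

Offset from 180°W / 90°S: lon 304.4852°, lat 33.0668°.
Field (20°×10°, letters A–R): 304.4852/20 → 15 → P, 33.0668/10 → 3 → D; chars PD.
Square (2°×1°, digits 0–9): 4.4852/2 → 2, 3.0668/1 → 3; chars 23.
Subsquare (5′×2.5′, letters a–x): 0.4852/0.0833333 → 5 → f, 0.0668/0.0416667 → 1 → b; chars fb.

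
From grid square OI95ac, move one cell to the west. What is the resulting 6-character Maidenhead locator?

Longitude subsquare a = 0; −1 → -1, wraps to 23 = x, carry into square.
Longitude square 9; −1 → 8.
The latitude characters are unchanged.

OI85xc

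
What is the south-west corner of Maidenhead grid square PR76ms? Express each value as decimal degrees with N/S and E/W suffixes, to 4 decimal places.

Field P=15, R=17: +15·20° lon, +17·10° lat → SW at lon 120°, lat 80°.
Square 7, 6: +7·2° lon, +6·1° lat → SW at lon 134°, lat 86°.
Subsquare m=12, s=18: +12·0.0833333° lon, +18·0.0416667° lat → SW at lon 135°, lat 86.75°.
latitude 86.7500° N, longitude 135.0000° E.

86.7500° N, 135.0000° E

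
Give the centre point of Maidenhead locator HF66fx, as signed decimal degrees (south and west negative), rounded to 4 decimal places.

-33.0208, -27.5417

Field H=7, F=5: +7·20° lon, +5·10° lat → SW at lon -40°, lat -40°.
Square 6, 6: +6·2° lon, +6·1° lat → SW at lon -28°, lat -34°.
Subsquare f=5, x=23: +5·0.0833333° lon, +23·0.0416667° lat → SW at lon -27.5833°, lat -33.0417°.
Cell spans 0.0833333° lon × 0.0416667° lat. Centre is SW corner plus half of each.
latitude -33.0208, longitude -27.5417.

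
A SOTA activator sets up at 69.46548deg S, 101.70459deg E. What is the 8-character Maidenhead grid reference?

OC00um48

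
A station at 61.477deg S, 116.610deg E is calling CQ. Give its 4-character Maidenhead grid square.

Offset from 180°W / 90°S: lon 296.61°, lat 28.52°.
Field: 296.61/20 → 14 → O, 28.52/10 → 2 → C; chars OC.
Square: 16.61/2 → 8, 8.52/1 → 8; chars 88.

OC88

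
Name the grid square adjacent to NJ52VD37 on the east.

NJ52vd47

Longitude extended square 3; +1 → 4.
The latitude characters are unchanged.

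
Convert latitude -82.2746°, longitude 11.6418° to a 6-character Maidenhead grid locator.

JA57tr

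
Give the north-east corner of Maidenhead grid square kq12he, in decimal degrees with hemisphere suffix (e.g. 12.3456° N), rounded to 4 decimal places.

Field K=10, Q=16: +10·20° lon, +16·10° lat → SW at lon 20°, lat 70°.
Square 1, 2: +1·2° lon, +2·1° lat → SW at lon 22°, lat 72°.
Subsquare h=7, e=4: +7·0.0833333° lon, +4·0.0416667° lat → SW at lon 22.5833°, lat 72.1667°.
Cell spans 0.0833333° lon × 0.0416667° lat. NE corner is SW corner plus one full cell.
latitude 72.2083° N, longitude 22.6667° E.

72.2083° N, 22.6667° E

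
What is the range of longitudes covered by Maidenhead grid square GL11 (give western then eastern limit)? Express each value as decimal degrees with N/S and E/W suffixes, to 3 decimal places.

58.000° W, 56.000° W

Field G=6, L=11: +6·20° lon, +11·10° lat → SW at lon -60°, lat 20°.
Square 1, 1: +1·2° lon, +1·1° lat → SW at lon -58°, lat 21°.
Cell spans 2° lon × 1° lat.
west 58.000° W, east 56.000° W.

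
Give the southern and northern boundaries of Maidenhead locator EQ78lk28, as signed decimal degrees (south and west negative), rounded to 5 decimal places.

78.45000, 78.45417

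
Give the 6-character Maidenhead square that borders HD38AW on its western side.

Longitude subsquare a = 0; −1 → -1, wraps to 23 = x, carry into square.
Longitude square 3; −1 → 2.
The latitude characters are unchanged.

HD28xw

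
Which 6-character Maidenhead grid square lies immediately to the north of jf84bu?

JF84bv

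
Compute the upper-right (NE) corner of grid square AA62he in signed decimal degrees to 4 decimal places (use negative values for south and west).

-87.7917, -167.3333

Field A=0, A=0: +0·20° lon, +0·10° lat → SW at lon -180°, lat -90°.
Square 6, 2: +6·2° lon, +2·1° lat → SW at lon -168°, lat -88°.
Subsquare h=7, e=4: +7·0.0833333° lon, +4·0.0416667° lat → SW at lon -167.417°, lat -87.8333°.
Cell spans 0.0833333° lon × 0.0416667° lat. NE corner is SW corner plus one full cell.
latitude -87.7917, longitude -167.3333.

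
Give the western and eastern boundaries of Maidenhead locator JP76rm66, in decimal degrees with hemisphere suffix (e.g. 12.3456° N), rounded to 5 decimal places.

Field J=9, P=15: +9·20° lon, +15·10° lat → SW at lon 0°, lat 60°.
Square 7, 6: +7·2° lon, +6·1° lat → SW at lon 14°, lat 66°.
Subsquare r=17, m=12: +17·0.0833333° lon, +12·0.0416667° lat → SW at lon 15.4167°, lat 66.5°.
Extended square 6, 6: +6·0.00833333° lon, +6·0.00416667° lat → SW at lon 15.4667°, lat 66.525°.
Cell spans 0.00833333° lon × 0.00416667° lat.
west 15.46667° E, east 15.47500° E.

15.46667° E, 15.47500° E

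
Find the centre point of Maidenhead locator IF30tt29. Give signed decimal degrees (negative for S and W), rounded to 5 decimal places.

-39.16875, -12.39583

Field I=8, F=5: +8·20° lon, +5·10° lat → SW at lon -20°, lat -40°.
Square 3, 0: +3·2° lon, +0·1° lat → SW at lon -14°, lat -40°.
Subsquare t=19, t=19: +19·0.0833333° lon, +19·0.0416667° lat → SW at lon -12.4167°, lat -39.2083°.
Extended square 2, 9: +2·0.00833333° lon, +9·0.00416667° lat → SW at lon -12.4°, lat -39.1708°.
Cell spans 0.00833333° lon × 0.00416667° lat. Centre is SW corner plus half of each.
latitude -39.16875, longitude -12.39583.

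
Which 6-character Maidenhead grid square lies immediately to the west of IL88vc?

Longitude subsquare v = 21; −1 → 20 = u.
The latitude characters are unchanged.

IL88uc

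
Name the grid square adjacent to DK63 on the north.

DK64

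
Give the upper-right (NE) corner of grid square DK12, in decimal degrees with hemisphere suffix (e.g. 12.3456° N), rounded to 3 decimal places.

Field D=3, K=10: +3·20° lon, +10·10° lat → SW at lon -120°, lat 10°.
Square 1, 2: +1·2° lon, +2·1° lat → SW at lon -118°, lat 12°.
Cell spans 2° lon × 1° lat. NE corner is SW corner plus one full cell.
latitude 13.000° N, longitude 116.000° W.

13.000° N, 116.000° W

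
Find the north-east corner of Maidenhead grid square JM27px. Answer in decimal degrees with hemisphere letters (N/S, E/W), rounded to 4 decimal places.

Field J=9, M=12: +9·20° lon, +12·10° lat → SW at lon 0°, lat 30°.
Square 2, 7: +2·2° lon, +7·1° lat → SW at lon 4°, lat 37°.
Subsquare p=15, x=23: +15·0.0833333° lon, +23·0.0416667° lat → SW at lon 5.25°, lat 37.9583°.
Cell spans 0.0833333° lon × 0.0416667° lat. NE corner is SW corner plus one full cell.
latitude 38.0000° N, longitude 5.3333° E.

38.0000° N, 5.3333° E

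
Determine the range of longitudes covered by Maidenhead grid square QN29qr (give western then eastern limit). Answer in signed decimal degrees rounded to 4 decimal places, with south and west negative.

Field Q=16, N=13: +16·20° lon, +13·10° lat → SW at lon 140°, lat 40°.
Square 2, 9: +2·2° lon, +9·1° lat → SW at lon 144°, lat 49°.
Subsquare q=16, r=17: +16·0.0833333° lon, +17·0.0416667° lat → SW at lon 145.333°, lat 49.7083°.
Cell spans 0.0833333° lon × 0.0416667° lat.
west 145.3333, east 145.4167.

145.3333, 145.4167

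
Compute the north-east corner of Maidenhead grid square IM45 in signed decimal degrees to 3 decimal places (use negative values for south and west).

36.000, -10.000

Field I=8, M=12: +8·20° lon, +12·10° lat → SW at lon -20°, lat 30°.
Square 4, 5: +4·2° lon, +5·1° lat → SW at lon -12°, lat 35°.
Cell spans 2° lon × 1° lat. NE corner is SW corner plus one full cell.
latitude 36.000, longitude -10.000.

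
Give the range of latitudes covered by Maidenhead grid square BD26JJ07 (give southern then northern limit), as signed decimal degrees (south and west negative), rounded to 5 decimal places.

-53.59583, -53.59167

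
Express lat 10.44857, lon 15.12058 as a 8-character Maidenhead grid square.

JK70nk47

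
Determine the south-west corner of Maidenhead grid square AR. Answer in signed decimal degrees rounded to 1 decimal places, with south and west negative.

Field A=0, R=17: +0·20° lon, +17·10° lat → SW at lon -180°, lat 80°.
latitude 80.0, longitude -180.0.

80.0, -180.0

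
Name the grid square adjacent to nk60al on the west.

NK50xl

Longitude subsquare a = 0; −1 → -1, wraps to 23 = x, carry into square.
Longitude square 6; −1 → 5.
The latitude characters are unchanged.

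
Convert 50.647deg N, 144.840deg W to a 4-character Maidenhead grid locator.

BO70

Shift to the Maidenhead origin (180°W, 90°S): lon 35.16, lat 140.65.
Field (20°×10°, letters A–R): 35.16/20 → 1 → B, 140.65/10 → 14 → O; chars BO.
Square (2°×1°, digits 0–9): 15.16/2 → 7, 0.65/1 → 0; chars 70.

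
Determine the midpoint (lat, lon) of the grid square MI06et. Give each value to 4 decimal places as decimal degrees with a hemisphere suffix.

3.1875° S, 60.3750° E

Field M=12, I=8: +12·20° lon, +8·10° lat → SW at lon 60°, lat -10°.
Square 0, 6: +0·2° lon, +6·1° lat → SW at lon 60°, lat -4°.
Subsquare e=4, t=19: +4·0.0833333° lon, +19·0.0416667° lat → SW at lon 60.3333°, lat -3.20833°.
Cell spans 0.0833333° lon × 0.0416667° lat. Centre is SW corner plus half of each.
latitude 3.1875° S, longitude 60.3750° E.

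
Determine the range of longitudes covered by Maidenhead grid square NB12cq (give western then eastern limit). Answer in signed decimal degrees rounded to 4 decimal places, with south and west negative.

82.1667, 82.2500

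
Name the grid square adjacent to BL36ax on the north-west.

Longitude subsquare a = 0; −1 → -1, wraps to 23 = x, carry into square.
Longitude square 3; −1 → 2.
Latitude subsquare x = 23; +1 → 24, wraps to 0 = a, carry into square.
Latitude square 6; +1 → 7.

BL27xa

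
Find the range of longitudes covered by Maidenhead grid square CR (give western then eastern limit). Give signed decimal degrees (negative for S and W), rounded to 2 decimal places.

Field C=2, R=17: +2·20° lon, +17·10° lat → SW at lon -140°, lat 80°.
Cell spans 20° lon × 10° lat.
west -140.00, east -120.00.

-140.00, -120.00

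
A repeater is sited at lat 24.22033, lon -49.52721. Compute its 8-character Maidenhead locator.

GL54ff62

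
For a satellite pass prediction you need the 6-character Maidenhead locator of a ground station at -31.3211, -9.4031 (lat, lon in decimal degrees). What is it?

Shift to the Maidenhead origin (180°W, 90°S): lon 170.5969, lat 58.6789.
Field: lon ⌊170.5969/20⌋ = 8 → I; lat ⌊58.6789/10⌋ = 5 → F.
Square: lon ⌊10.5969/2⌋ = 5; lat ⌊8.6789/1⌋ = 8.
Subsquare: lon ⌊0.5969/0.0833333⌋ = 7 → h; lat ⌊0.6789/0.0416667⌋ = 16 → q.

IF58hq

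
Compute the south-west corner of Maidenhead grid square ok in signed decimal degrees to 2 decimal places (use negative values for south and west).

10.00, 100.00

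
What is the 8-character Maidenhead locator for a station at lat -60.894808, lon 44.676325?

LC29ic15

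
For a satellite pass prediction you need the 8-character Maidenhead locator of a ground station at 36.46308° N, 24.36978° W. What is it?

HM76tl51

Add 180° to longitude and 90° to latitude: 155.63022, 126.46308.
Field: 155.63022/20 → 7 → H, 126.46308/10 → 12 → M; chars HM.
Square: 15.63022/2 → 7, 6.46308/1 → 6; chars 76.
Subsquare: 1.63022/0.0833333 → 19 → t, 0.46308/0.0416667 → 11 → l; chars tl.
Extended square: 0.04689/0.00833333 → 5, 0.00475/0.00416667 → 1; chars 51.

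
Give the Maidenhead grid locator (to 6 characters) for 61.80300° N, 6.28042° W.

Offset from 180°W / 90°S: lon 173.7196°, lat 151.8030°.
Field: lon ⌊173.7196/20⌋ = 8 → I; lat ⌊151.8030/10⌋ = 15 → P.
Square: lon ⌊13.7196/2⌋ = 6; lat ⌊1.8030/1⌋ = 1.
Subsquare: lon ⌊1.7196/0.0833333⌋ = 20 → u; lat ⌊0.8030/0.0416667⌋ = 19 → t.

IP61ut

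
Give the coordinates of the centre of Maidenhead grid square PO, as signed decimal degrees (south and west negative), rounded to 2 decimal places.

55.00, 130.00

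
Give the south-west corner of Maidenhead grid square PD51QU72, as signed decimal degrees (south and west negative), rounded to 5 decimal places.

-58.15833, 131.39167

Field P=15, D=3: +15·20° lon, +3·10° lat → SW at lon 120°, lat -60°.
Square 5, 1: +5·2° lon, +1·1° lat → SW at lon 130°, lat -59°.
Subsquare q=16, u=20: +16·0.0833333° lon, +20·0.0416667° lat → SW at lon 131.333°, lat -58.1667°.
Extended square 7, 2: +7·0.00833333° lon, +2·0.00416667° lat → SW at lon 131.392°, lat -58.1583°.
latitude -58.15833, longitude 131.39167.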